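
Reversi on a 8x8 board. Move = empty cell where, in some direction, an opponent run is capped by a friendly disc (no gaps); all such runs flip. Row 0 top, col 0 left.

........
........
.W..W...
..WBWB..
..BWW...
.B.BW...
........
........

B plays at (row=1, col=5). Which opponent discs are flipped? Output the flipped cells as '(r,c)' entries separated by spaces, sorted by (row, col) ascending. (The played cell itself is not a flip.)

Dir NW: first cell '.' (not opp) -> no flip
Dir N: first cell '.' (not opp) -> no flip
Dir NE: first cell '.' (not opp) -> no flip
Dir W: first cell '.' (not opp) -> no flip
Dir E: first cell '.' (not opp) -> no flip
Dir SW: opp run (2,4) capped by B -> flip
Dir S: first cell '.' (not opp) -> no flip
Dir SE: first cell '.' (not opp) -> no flip

Answer: (2,4)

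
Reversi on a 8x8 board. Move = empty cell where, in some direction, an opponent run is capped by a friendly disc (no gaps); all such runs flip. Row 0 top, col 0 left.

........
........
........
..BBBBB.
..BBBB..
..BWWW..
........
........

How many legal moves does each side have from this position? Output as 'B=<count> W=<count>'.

Answer: B=6 W=9

Derivation:
-- B to move --
(4,6): no bracket -> illegal
(5,6): flips 3 -> legal
(6,2): flips 1 -> legal
(6,3): flips 2 -> legal
(6,4): flips 2 -> legal
(6,5): flips 2 -> legal
(6,6): flips 1 -> legal
B mobility = 6
-- W to move --
(2,1): flips 2 -> legal
(2,2): flips 2 -> legal
(2,3): flips 2 -> legal
(2,4): flips 2 -> legal
(2,5): flips 2 -> legal
(2,6): flips 2 -> legal
(2,7): flips 2 -> legal
(3,1): flips 1 -> legal
(3,7): no bracket -> illegal
(4,1): no bracket -> illegal
(4,6): no bracket -> illegal
(4,7): no bracket -> illegal
(5,1): flips 1 -> legal
(5,6): no bracket -> illegal
(6,1): no bracket -> illegal
(6,2): no bracket -> illegal
(6,3): no bracket -> illegal
W mobility = 9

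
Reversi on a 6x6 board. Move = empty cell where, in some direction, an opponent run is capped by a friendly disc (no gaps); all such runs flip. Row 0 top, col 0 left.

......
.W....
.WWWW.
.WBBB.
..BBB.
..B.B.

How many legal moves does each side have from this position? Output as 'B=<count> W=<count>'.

Answer: B=8 W=6

Derivation:
-- B to move --
(0,0): flips 2 -> legal
(0,1): no bracket -> illegal
(0,2): no bracket -> illegal
(1,0): flips 1 -> legal
(1,2): flips 2 -> legal
(1,3): flips 1 -> legal
(1,4): flips 2 -> legal
(1,5): flips 1 -> legal
(2,0): flips 1 -> legal
(2,5): no bracket -> illegal
(3,0): flips 1 -> legal
(3,5): no bracket -> illegal
(4,0): no bracket -> illegal
(4,1): no bracket -> illegal
B mobility = 8
-- W to move --
(2,5): no bracket -> illegal
(3,5): flips 3 -> legal
(4,1): flips 1 -> legal
(4,5): flips 1 -> legal
(5,1): flips 2 -> legal
(5,3): flips 3 -> legal
(5,5): flips 2 -> legal
W mobility = 6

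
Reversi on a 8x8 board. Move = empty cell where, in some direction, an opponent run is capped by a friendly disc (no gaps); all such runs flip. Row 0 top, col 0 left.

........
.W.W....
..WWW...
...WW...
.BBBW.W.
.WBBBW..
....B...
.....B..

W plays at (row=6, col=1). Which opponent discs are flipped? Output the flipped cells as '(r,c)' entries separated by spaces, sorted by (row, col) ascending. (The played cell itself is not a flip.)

Answer: (4,3) (5,2)

Derivation:
Dir NW: first cell '.' (not opp) -> no flip
Dir N: first cell 'W' (not opp) -> no flip
Dir NE: opp run (5,2) (4,3) capped by W -> flip
Dir W: first cell '.' (not opp) -> no flip
Dir E: first cell '.' (not opp) -> no flip
Dir SW: first cell '.' (not opp) -> no flip
Dir S: first cell '.' (not opp) -> no flip
Dir SE: first cell '.' (not opp) -> no flip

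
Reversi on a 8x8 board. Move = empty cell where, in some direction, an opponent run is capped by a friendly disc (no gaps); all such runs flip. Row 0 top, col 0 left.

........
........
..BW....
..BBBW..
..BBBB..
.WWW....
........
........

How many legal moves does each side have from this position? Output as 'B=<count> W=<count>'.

Answer: B=12 W=8

Derivation:
-- B to move --
(1,2): flips 1 -> legal
(1,3): flips 1 -> legal
(1,4): flips 1 -> legal
(2,4): flips 1 -> legal
(2,5): flips 1 -> legal
(2,6): flips 1 -> legal
(3,6): flips 1 -> legal
(4,0): no bracket -> illegal
(4,1): no bracket -> illegal
(4,6): no bracket -> illegal
(5,0): no bracket -> illegal
(5,4): no bracket -> illegal
(6,0): flips 1 -> legal
(6,1): flips 1 -> legal
(6,2): flips 2 -> legal
(6,3): flips 1 -> legal
(6,4): flips 1 -> legal
B mobility = 12
-- W to move --
(1,1): no bracket -> illegal
(1,2): flips 3 -> legal
(1,3): no bracket -> illegal
(2,1): flips 1 -> legal
(2,4): flips 2 -> legal
(2,5): flips 2 -> legal
(3,1): flips 4 -> legal
(3,6): no bracket -> illegal
(4,1): flips 1 -> legal
(4,6): no bracket -> illegal
(5,4): no bracket -> illegal
(5,5): flips 1 -> legal
(5,6): flips 2 -> legal
W mobility = 8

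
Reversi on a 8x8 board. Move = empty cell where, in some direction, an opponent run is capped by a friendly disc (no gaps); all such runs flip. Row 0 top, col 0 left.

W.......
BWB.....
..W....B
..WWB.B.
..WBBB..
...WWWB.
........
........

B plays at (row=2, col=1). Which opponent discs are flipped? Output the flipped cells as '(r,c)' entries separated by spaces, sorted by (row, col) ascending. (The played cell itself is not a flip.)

Answer: (3,2)

Derivation:
Dir NW: first cell 'B' (not opp) -> no flip
Dir N: opp run (1,1), next='.' -> no flip
Dir NE: first cell 'B' (not opp) -> no flip
Dir W: first cell '.' (not opp) -> no flip
Dir E: opp run (2,2), next='.' -> no flip
Dir SW: first cell '.' (not opp) -> no flip
Dir S: first cell '.' (not opp) -> no flip
Dir SE: opp run (3,2) capped by B -> flip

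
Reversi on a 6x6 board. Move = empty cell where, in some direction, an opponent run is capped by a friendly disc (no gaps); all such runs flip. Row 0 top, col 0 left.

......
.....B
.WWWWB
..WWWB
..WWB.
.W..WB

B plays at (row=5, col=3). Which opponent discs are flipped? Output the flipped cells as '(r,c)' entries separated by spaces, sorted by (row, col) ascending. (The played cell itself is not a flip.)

Dir NW: opp run (4,2), next='.' -> no flip
Dir N: opp run (4,3) (3,3) (2,3), next='.' -> no flip
Dir NE: first cell 'B' (not opp) -> no flip
Dir W: first cell '.' (not opp) -> no flip
Dir E: opp run (5,4) capped by B -> flip
Dir SW: edge -> no flip
Dir S: edge -> no flip
Dir SE: edge -> no flip

Answer: (5,4)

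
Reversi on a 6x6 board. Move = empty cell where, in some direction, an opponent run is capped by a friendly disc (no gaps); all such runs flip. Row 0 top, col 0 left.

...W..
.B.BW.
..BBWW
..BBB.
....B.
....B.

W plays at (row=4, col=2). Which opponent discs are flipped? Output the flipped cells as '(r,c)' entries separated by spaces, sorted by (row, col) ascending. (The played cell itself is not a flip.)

Answer: (3,3)

Derivation:
Dir NW: first cell '.' (not opp) -> no flip
Dir N: opp run (3,2) (2,2), next='.' -> no flip
Dir NE: opp run (3,3) capped by W -> flip
Dir W: first cell '.' (not opp) -> no flip
Dir E: first cell '.' (not opp) -> no flip
Dir SW: first cell '.' (not opp) -> no flip
Dir S: first cell '.' (not opp) -> no flip
Dir SE: first cell '.' (not opp) -> no flip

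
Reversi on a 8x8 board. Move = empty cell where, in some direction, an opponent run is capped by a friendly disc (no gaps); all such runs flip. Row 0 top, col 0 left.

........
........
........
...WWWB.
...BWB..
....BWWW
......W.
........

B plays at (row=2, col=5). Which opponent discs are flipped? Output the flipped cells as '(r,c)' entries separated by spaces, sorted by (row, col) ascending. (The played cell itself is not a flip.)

Answer: (3,4) (3,5)

Derivation:
Dir NW: first cell '.' (not opp) -> no flip
Dir N: first cell '.' (not opp) -> no flip
Dir NE: first cell '.' (not opp) -> no flip
Dir W: first cell '.' (not opp) -> no flip
Dir E: first cell '.' (not opp) -> no flip
Dir SW: opp run (3,4) capped by B -> flip
Dir S: opp run (3,5) capped by B -> flip
Dir SE: first cell 'B' (not opp) -> no flip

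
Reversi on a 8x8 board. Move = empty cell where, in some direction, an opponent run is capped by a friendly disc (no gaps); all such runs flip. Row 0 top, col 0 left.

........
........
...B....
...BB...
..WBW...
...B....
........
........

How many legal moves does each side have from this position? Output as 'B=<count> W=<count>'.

-- B to move --
(3,1): flips 1 -> legal
(3,2): no bracket -> illegal
(3,5): flips 1 -> legal
(4,1): flips 1 -> legal
(4,5): flips 1 -> legal
(5,1): flips 1 -> legal
(5,2): no bracket -> illegal
(5,4): flips 1 -> legal
(5,5): flips 1 -> legal
B mobility = 7
-- W to move --
(1,2): no bracket -> illegal
(1,3): no bracket -> illegal
(1,4): no bracket -> illegal
(2,2): flips 1 -> legal
(2,4): flips 2 -> legal
(2,5): no bracket -> illegal
(3,2): no bracket -> illegal
(3,5): no bracket -> illegal
(4,5): no bracket -> illegal
(5,2): no bracket -> illegal
(5,4): no bracket -> illegal
(6,2): flips 1 -> legal
(6,3): no bracket -> illegal
(6,4): flips 1 -> legal
W mobility = 4

Answer: B=7 W=4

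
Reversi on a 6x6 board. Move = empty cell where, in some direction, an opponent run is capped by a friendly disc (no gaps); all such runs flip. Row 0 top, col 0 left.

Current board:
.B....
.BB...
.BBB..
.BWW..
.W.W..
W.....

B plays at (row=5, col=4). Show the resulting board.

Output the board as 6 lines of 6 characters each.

Answer: .B....
.BB...
.BBB..
.BBW..
.W.B..
W...B.

Derivation:
Place B at (5,4); scan 8 dirs for brackets.
Dir NW: opp run (4,3) (3,2) capped by B -> flip
Dir N: first cell '.' (not opp) -> no flip
Dir NE: first cell '.' (not opp) -> no flip
Dir W: first cell '.' (not opp) -> no flip
Dir E: first cell '.' (not opp) -> no flip
Dir SW: edge -> no flip
Dir S: edge -> no flip
Dir SE: edge -> no flip
All flips: (3,2) (4,3)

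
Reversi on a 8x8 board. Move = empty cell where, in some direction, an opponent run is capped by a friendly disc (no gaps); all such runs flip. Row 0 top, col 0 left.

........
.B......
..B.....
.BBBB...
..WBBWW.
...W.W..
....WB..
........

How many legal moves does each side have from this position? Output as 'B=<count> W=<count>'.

-- B to move --
(3,5): flips 2 -> legal
(3,6): no bracket -> illegal
(3,7): no bracket -> illegal
(4,1): flips 1 -> legal
(4,7): flips 2 -> legal
(5,1): flips 1 -> legal
(5,2): flips 1 -> legal
(5,4): no bracket -> illegal
(5,6): flips 1 -> legal
(5,7): no bracket -> illegal
(6,2): flips 1 -> legal
(6,3): flips 2 -> legal
(6,6): flips 1 -> legal
(7,3): no bracket -> illegal
(7,4): no bracket -> illegal
(7,5): flips 3 -> legal
B mobility = 10
-- W to move --
(0,0): flips 4 -> legal
(0,1): no bracket -> illegal
(0,2): no bracket -> illegal
(1,0): no bracket -> illegal
(1,2): flips 2 -> legal
(1,3): no bracket -> illegal
(2,0): flips 1 -> legal
(2,1): no bracket -> illegal
(2,3): flips 3 -> legal
(2,4): flips 1 -> legal
(2,5): no bracket -> illegal
(3,0): no bracket -> illegal
(3,5): flips 1 -> legal
(4,0): no bracket -> illegal
(4,1): no bracket -> illegal
(5,2): no bracket -> illegal
(5,4): no bracket -> illegal
(5,6): no bracket -> illegal
(6,6): flips 1 -> legal
(7,4): no bracket -> illegal
(7,5): flips 1 -> legal
(7,6): no bracket -> illegal
W mobility = 8

Answer: B=10 W=8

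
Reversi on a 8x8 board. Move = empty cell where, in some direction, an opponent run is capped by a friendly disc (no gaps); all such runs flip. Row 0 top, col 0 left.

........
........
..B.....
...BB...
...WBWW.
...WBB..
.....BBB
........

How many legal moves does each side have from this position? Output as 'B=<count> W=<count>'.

Answer: B=10 W=8

Derivation:
-- B to move --
(3,2): flips 1 -> legal
(3,5): flips 1 -> legal
(3,6): flips 1 -> legal
(3,7): flips 1 -> legal
(4,2): flips 1 -> legal
(4,7): flips 2 -> legal
(5,2): flips 2 -> legal
(5,6): flips 1 -> legal
(5,7): no bracket -> illegal
(6,2): flips 1 -> legal
(6,3): flips 2 -> legal
(6,4): no bracket -> illegal
B mobility = 10
-- W to move --
(1,1): no bracket -> illegal
(1,2): no bracket -> illegal
(1,3): no bracket -> illegal
(2,1): no bracket -> illegal
(2,3): flips 2 -> legal
(2,4): no bracket -> illegal
(2,5): flips 1 -> legal
(3,1): no bracket -> illegal
(3,2): no bracket -> illegal
(3,5): flips 1 -> legal
(4,2): no bracket -> illegal
(5,6): flips 2 -> legal
(5,7): no bracket -> illegal
(6,3): flips 1 -> legal
(6,4): flips 1 -> legal
(7,4): no bracket -> illegal
(7,5): flips 2 -> legal
(7,6): flips 2 -> legal
(7,7): no bracket -> illegal
W mobility = 8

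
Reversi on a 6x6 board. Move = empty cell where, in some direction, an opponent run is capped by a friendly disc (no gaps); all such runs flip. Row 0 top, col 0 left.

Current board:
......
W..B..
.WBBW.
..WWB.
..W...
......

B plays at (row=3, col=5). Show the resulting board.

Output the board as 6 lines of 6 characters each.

Place B at (3,5); scan 8 dirs for brackets.
Dir NW: opp run (2,4) capped by B -> flip
Dir N: first cell '.' (not opp) -> no flip
Dir NE: edge -> no flip
Dir W: first cell 'B' (not opp) -> no flip
Dir E: edge -> no flip
Dir SW: first cell '.' (not opp) -> no flip
Dir S: first cell '.' (not opp) -> no flip
Dir SE: edge -> no flip
All flips: (2,4)

Answer: ......
W..B..
.WBBB.
..WWBB
..W...
......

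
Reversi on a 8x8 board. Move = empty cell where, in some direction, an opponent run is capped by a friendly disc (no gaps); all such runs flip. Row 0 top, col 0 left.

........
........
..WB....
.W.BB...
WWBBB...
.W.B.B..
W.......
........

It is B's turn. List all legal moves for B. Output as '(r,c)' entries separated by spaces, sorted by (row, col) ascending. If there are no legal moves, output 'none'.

Answer: (1,1) (2,0) (2,1)

Derivation:
(1,1): flips 1 -> legal
(1,2): no bracket -> illegal
(1,3): no bracket -> illegal
(2,0): flips 1 -> legal
(2,1): flips 1 -> legal
(3,0): no bracket -> illegal
(3,2): no bracket -> illegal
(5,0): no bracket -> illegal
(5,2): no bracket -> illegal
(6,1): no bracket -> illegal
(6,2): no bracket -> illegal
(7,0): no bracket -> illegal
(7,1): no bracket -> illegal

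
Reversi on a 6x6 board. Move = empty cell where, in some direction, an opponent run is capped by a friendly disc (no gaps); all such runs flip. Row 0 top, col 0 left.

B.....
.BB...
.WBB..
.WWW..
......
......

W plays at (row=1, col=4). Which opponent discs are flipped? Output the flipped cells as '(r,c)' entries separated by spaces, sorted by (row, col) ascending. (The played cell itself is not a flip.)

Answer: (2,3)

Derivation:
Dir NW: first cell '.' (not opp) -> no flip
Dir N: first cell '.' (not opp) -> no flip
Dir NE: first cell '.' (not opp) -> no flip
Dir W: first cell '.' (not opp) -> no flip
Dir E: first cell '.' (not opp) -> no flip
Dir SW: opp run (2,3) capped by W -> flip
Dir S: first cell '.' (not opp) -> no flip
Dir SE: first cell '.' (not opp) -> no flip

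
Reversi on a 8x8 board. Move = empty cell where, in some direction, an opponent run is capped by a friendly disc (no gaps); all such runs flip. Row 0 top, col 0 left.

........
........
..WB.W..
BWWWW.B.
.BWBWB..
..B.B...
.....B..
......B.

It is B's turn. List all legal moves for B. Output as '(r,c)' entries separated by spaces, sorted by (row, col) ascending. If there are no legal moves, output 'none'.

(1,1): no bracket -> illegal
(1,2): flips 3 -> legal
(1,3): no bracket -> illegal
(1,4): flips 1 -> legal
(1,5): no bracket -> illegal
(1,6): flips 2 -> legal
(2,0): no bracket -> illegal
(2,1): flips 3 -> legal
(2,4): flips 2 -> legal
(2,6): no bracket -> illegal
(3,5): flips 4 -> legal
(4,0): no bracket -> illegal
(5,1): no bracket -> illegal
(5,3): no bracket -> illegal
(5,5): no bracket -> illegal

Answer: (1,2) (1,4) (1,6) (2,1) (2,4) (3,5)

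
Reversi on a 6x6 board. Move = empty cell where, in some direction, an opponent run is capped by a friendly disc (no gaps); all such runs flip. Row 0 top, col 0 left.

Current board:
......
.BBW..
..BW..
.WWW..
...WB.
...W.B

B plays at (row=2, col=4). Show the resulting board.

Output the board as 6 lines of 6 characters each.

Place B at (2,4); scan 8 dirs for brackets.
Dir NW: opp run (1,3), next='.' -> no flip
Dir N: first cell '.' (not opp) -> no flip
Dir NE: first cell '.' (not opp) -> no flip
Dir W: opp run (2,3) capped by B -> flip
Dir E: first cell '.' (not opp) -> no flip
Dir SW: opp run (3,3), next='.' -> no flip
Dir S: first cell '.' (not opp) -> no flip
Dir SE: first cell '.' (not opp) -> no flip
All flips: (2,3)

Answer: ......
.BBW..
..BBB.
.WWW..
...WB.
...W.B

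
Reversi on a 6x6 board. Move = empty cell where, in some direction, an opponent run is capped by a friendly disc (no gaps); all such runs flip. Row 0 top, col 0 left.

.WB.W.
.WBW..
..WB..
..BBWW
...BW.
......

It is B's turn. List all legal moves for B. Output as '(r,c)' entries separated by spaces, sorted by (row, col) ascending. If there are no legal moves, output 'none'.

(0,0): flips 3 -> legal
(0,3): flips 1 -> legal
(0,5): no bracket -> illegal
(1,0): flips 1 -> legal
(1,4): flips 1 -> legal
(1,5): no bracket -> illegal
(2,0): flips 1 -> legal
(2,1): flips 1 -> legal
(2,4): flips 1 -> legal
(2,5): flips 1 -> legal
(3,1): no bracket -> illegal
(4,5): flips 2 -> legal
(5,3): no bracket -> illegal
(5,4): no bracket -> illegal
(5,5): flips 1 -> legal

Answer: (0,0) (0,3) (1,0) (1,4) (2,0) (2,1) (2,4) (2,5) (4,5) (5,5)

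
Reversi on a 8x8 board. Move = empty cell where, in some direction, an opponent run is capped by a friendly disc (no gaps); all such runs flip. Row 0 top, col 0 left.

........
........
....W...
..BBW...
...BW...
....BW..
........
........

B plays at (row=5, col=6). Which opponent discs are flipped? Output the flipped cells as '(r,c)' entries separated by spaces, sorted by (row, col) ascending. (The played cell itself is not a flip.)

Answer: (5,5)

Derivation:
Dir NW: first cell '.' (not opp) -> no flip
Dir N: first cell '.' (not opp) -> no flip
Dir NE: first cell '.' (not opp) -> no flip
Dir W: opp run (5,5) capped by B -> flip
Dir E: first cell '.' (not opp) -> no flip
Dir SW: first cell '.' (not opp) -> no flip
Dir S: first cell '.' (not opp) -> no flip
Dir SE: first cell '.' (not opp) -> no flip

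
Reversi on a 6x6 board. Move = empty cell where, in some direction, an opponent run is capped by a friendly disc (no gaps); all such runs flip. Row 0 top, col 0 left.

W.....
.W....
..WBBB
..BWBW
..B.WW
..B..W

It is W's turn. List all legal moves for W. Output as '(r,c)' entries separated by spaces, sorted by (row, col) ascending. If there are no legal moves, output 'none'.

(1,2): flips 2 -> legal
(1,3): flips 2 -> legal
(1,4): flips 2 -> legal
(1,5): flips 2 -> legal
(2,1): no bracket -> illegal
(3,1): flips 1 -> legal
(4,1): no bracket -> illegal
(4,3): no bracket -> illegal
(5,1): flips 1 -> legal
(5,3): no bracket -> illegal

Answer: (1,2) (1,3) (1,4) (1,5) (3,1) (5,1)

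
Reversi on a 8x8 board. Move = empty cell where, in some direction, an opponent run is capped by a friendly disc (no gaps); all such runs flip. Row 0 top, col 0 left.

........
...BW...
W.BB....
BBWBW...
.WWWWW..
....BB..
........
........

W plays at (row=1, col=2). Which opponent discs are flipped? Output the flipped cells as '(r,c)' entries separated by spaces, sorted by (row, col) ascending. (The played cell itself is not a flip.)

Dir NW: first cell '.' (not opp) -> no flip
Dir N: first cell '.' (not opp) -> no flip
Dir NE: first cell '.' (not opp) -> no flip
Dir W: first cell '.' (not opp) -> no flip
Dir E: opp run (1,3) capped by W -> flip
Dir SW: first cell '.' (not opp) -> no flip
Dir S: opp run (2,2) capped by W -> flip
Dir SE: opp run (2,3) capped by W -> flip

Answer: (1,3) (2,2) (2,3)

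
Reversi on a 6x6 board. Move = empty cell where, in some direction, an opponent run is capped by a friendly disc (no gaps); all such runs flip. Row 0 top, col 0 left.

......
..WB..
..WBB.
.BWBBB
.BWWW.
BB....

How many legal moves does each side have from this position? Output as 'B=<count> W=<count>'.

Answer: B=8 W=9

Derivation:
-- B to move --
(0,1): flips 1 -> legal
(0,2): no bracket -> illegal
(0,3): no bracket -> illegal
(1,1): flips 2 -> legal
(2,1): flips 1 -> legal
(4,5): flips 3 -> legal
(5,2): flips 1 -> legal
(5,3): flips 3 -> legal
(5,4): flips 1 -> legal
(5,5): flips 1 -> legal
B mobility = 8
-- W to move --
(0,2): no bracket -> illegal
(0,3): flips 3 -> legal
(0,4): flips 1 -> legal
(1,4): flips 4 -> legal
(1,5): flips 2 -> legal
(2,0): flips 1 -> legal
(2,1): no bracket -> illegal
(2,5): flips 3 -> legal
(3,0): flips 1 -> legal
(4,0): flips 2 -> legal
(4,5): flips 2 -> legal
(5,2): no bracket -> illegal
W mobility = 9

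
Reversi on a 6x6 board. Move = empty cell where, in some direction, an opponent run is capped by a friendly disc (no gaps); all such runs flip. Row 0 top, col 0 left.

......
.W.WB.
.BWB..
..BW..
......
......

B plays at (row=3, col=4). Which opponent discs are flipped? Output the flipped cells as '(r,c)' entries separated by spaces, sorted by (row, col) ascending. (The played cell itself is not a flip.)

Dir NW: first cell 'B' (not opp) -> no flip
Dir N: first cell '.' (not opp) -> no flip
Dir NE: first cell '.' (not opp) -> no flip
Dir W: opp run (3,3) capped by B -> flip
Dir E: first cell '.' (not opp) -> no flip
Dir SW: first cell '.' (not opp) -> no flip
Dir S: first cell '.' (not opp) -> no flip
Dir SE: first cell '.' (not opp) -> no flip

Answer: (3,3)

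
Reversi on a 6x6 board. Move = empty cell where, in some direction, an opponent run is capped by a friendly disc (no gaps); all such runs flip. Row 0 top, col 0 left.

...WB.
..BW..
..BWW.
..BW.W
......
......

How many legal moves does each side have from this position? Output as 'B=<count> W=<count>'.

Answer: B=5 W=6

Derivation:
-- B to move --
(0,2): flips 1 -> legal
(1,4): flips 2 -> legal
(1,5): no bracket -> illegal
(2,5): flips 2 -> legal
(3,4): flips 2 -> legal
(4,2): no bracket -> illegal
(4,3): no bracket -> illegal
(4,4): flips 1 -> legal
(4,5): no bracket -> illegal
B mobility = 5
-- W to move --
(0,1): flips 1 -> legal
(0,2): no bracket -> illegal
(0,5): flips 1 -> legal
(1,1): flips 2 -> legal
(1,4): no bracket -> illegal
(1,5): no bracket -> illegal
(2,1): flips 2 -> legal
(3,1): flips 2 -> legal
(4,1): flips 1 -> legal
(4,2): no bracket -> illegal
(4,3): no bracket -> illegal
W mobility = 6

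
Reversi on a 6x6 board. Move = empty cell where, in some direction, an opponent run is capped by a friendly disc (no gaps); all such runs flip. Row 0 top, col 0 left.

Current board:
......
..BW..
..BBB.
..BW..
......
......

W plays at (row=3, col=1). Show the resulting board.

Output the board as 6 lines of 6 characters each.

Place W at (3,1); scan 8 dirs for brackets.
Dir NW: first cell '.' (not opp) -> no flip
Dir N: first cell '.' (not opp) -> no flip
Dir NE: opp run (2,2) capped by W -> flip
Dir W: first cell '.' (not opp) -> no flip
Dir E: opp run (3,2) capped by W -> flip
Dir SW: first cell '.' (not opp) -> no flip
Dir S: first cell '.' (not opp) -> no flip
Dir SE: first cell '.' (not opp) -> no flip
All flips: (2,2) (3,2)

Answer: ......
..BW..
..WBB.
.WWW..
......
......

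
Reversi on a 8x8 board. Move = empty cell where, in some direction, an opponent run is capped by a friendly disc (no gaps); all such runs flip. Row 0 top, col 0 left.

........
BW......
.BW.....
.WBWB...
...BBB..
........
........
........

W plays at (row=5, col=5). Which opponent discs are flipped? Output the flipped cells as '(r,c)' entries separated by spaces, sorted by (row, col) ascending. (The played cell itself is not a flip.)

Dir NW: opp run (4,4) capped by W -> flip
Dir N: opp run (4,5), next='.' -> no flip
Dir NE: first cell '.' (not opp) -> no flip
Dir W: first cell '.' (not opp) -> no flip
Dir E: first cell '.' (not opp) -> no flip
Dir SW: first cell '.' (not opp) -> no flip
Dir S: first cell '.' (not opp) -> no flip
Dir SE: first cell '.' (not opp) -> no flip

Answer: (4,4)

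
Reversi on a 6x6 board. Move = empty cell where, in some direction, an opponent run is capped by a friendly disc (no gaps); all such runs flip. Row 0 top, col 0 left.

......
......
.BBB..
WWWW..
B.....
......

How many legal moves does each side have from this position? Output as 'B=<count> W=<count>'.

Answer: B=5 W=6

Derivation:
-- B to move --
(2,0): flips 1 -> legal
(2,4): no bracket -> illegal
(3,4): no bracket -> illegal
(4,1): flips 2 -> legal
(4,2): flips 1 -> legal
(4,3): flips 2 -> legal
(4,4): flips 1 -> legal
B mobility = 5
-- W to move --
(1,0): flips 1 -> legal
(1,1): flips 2 -> legal
(1,2): flips 2 -> legal
(1,3): flips 2 -> legal
(1,4): flips 1 -> legal
(2,0): no bracket -> illegal
(2,4): no bracket -> illegal
(3,4): no bracket -> illegal
(4,1): no bracket -> illegal
(5,0): flips 1 -> legal
(5,1): no bracket -> illegal
W mobility = 6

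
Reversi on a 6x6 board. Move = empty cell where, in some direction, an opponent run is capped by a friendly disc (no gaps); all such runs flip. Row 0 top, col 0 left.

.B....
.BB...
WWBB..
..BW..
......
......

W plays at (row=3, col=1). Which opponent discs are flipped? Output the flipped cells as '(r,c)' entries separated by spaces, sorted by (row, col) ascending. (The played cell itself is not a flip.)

Dir NW: first cell 'W' (not opp) -> no flip
Dir N: first cell 'W' (not opp) -> no flip
Dir NE: opp run (2,2), next='.' -> no flip
Dir W: first cell '.' (not opp) -> no flip
Dir E: opp run (3,2) capped by W -> flip
Dir SW: first cell '.' (not opp) -> no flip
Dir S: first cell '.' (not opp) -> no flip
Dir SE: first cell '.' (not opp) -> no flip

Answer: (3,2)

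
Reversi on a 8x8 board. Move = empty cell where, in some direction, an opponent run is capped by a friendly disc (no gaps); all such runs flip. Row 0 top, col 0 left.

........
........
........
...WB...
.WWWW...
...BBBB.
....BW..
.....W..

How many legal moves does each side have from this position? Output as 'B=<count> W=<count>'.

Answer: B=9 W=9

Derivation:
-- B to move --
(2,2): flips 2 -> legal
(2,3): flips 2 -> legal
(2,4): no bracket -> illegal
(3,0): no bracket -> illegal
(3,1): flips 1 -> legal
(3,2): flips 2 -> legal
(3,5): flips 1 -> legal
(4,0): no bracket -> illegal
(4,5): no bracket -> illegal
(5,0): no bracket -> illegal
(5,1): no bracket -> illegal
(5,2): flips 1 -> legal
(6,6): flips 1 -> legal
(7,4): flips 1 -> legal
(7,6): flips 1 -> legal
B mobility = 9
-- W to move --
(2,3): no bracket -> illegal
(2,4): flips 1 -> legal
(2,5): flips 1 -> legal
(3,5): flips 1 -> legal
(4,5): flips 1 -> legal
(4,6): no bracket -> illegal
(4,7): flips 1 -> legal
(5,2): no bracket -> illegal
(5,7): no bracket -> illegal
(6,2): flips 1 -> legal
(6,3): flips 2 -> legal
(6,6): flips 1 -> legal
(6,7): no bracket -> illegal
(7,3): no bracket -> illegal
(7,4): flips 2 -> legal
W mobility = 9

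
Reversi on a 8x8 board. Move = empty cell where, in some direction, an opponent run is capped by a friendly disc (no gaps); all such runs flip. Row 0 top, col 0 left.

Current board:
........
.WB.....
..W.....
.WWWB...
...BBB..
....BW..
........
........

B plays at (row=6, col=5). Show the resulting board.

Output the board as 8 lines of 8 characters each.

Place B at (6,5); scan 8 dirs for brackets.
Dir NW: first cell 'B' (not opp) -> no flip
Dir N: opp run (5,5) capped by B -> flip
Dir NE: first cell '.' (not opp) -> no flip
Dir W: first cell '.' (not opp) -> no flip
Dir E: first cell '.' (not opp) -> no flip
Dir SW: first cell '.' (not opp) -> no flip
Dir S: first cell '.' (not opp) -> no flip
Dir SE: first cell '.' (not opp) -> no flip
All flips: (5,5)

Answer: ........
.WB.....
..W.....
.WWWB...
...BBB..
....BB..
.....B..
........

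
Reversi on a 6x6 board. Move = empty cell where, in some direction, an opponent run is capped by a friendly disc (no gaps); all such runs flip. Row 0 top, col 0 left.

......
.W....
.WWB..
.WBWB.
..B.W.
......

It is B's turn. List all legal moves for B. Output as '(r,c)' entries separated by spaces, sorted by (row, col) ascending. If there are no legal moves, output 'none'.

(0,0): no bracket -> illegal
(0,1): no bracket -> illegal
(0,2): no bracket -> illegal
(1,0): flips 1 -> legal
(1,2): flips 1 -> legal
(1,3): no bracket -> illegal
(2,0): flips 3 -> legal
(2,4): flips 1 -> legal
(3,0): flips 1 -> legal
(3,5): no bracket -> illegal
(4,0): no bracket -> illegal
(4,1): no bracket -> illegal
(4,3): flips 1 -> legal
(4,5): no bracket -> illegal
(5,3): no bracket -> illegal
(5,4): flips 1 -> legal
(5,5): no bracket -> illegal

Answer: (1,0) (1,2) (2,0) (2,4) (3,0) (4,3) (5,4)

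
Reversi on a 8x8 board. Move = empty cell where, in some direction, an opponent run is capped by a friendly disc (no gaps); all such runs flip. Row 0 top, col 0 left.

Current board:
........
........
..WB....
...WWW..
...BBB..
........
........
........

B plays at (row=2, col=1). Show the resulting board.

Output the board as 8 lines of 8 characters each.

Answer: ........
........
.BBB....
...WWW..
...BBB..
........
........
........

Derivation:
Place B at (2,1); scan 8 dirs for brackets.
Dir NW: first cell '.' (not opp) -> no flip
Dir N: first cell '.' (not opp) -> no flip
Dir NE: first cell '.' (not opp) -> no flip
Dir W: first cell '.' (not opp) -> no flip
Dir E: opp run (2,2) capped by B -> flip
Dir SW: first cell '.' (not opp) -> no flip
Dir S: first cell '.' (not opp) -> no flip
Dir SE: first cell '.' (not opp) -> no flip
All flips: (2,2)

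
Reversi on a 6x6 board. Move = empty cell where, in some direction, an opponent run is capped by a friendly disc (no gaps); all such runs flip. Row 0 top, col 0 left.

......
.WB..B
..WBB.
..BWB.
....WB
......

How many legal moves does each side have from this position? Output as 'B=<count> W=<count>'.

Answer: B=5 W=7

Derivation:
-- B to move --
(0,0): no bracket -> illegal
(0,1): no bracket -> illegal
(0,2): no bracket -> illegal
(1,0): flips 1 -> legal
(1,3): no bracket -> illegal
(2,0): no bracket -> illegal
(2,1): flips 1 -> legal
(3,1): no bracket -> illegal
(3,5): no bracket -> illegal
(4,2): flips 1 -> legal
(4,3): flips 2 -> legal
(5,3): no bracket -> illegal
(5,4): flips 1 -> legal
(5,5): no bracket -> illegal
B mobility = 5
-- W to move --
(0,1): no bracket -> illegal
(0,2): flips 1 -> legal
(0,3): no bracket -> illegal
(0,4): no bracket -> illegal
(0,5): no bracket -> illegal
(1,3): flips 2 -> legal
(1,4): flips 2 -> legal
(2,1): no bracket -> illegal
(2,5): flips 2 -> legal
(3,1): flips 1 -> legal
(3,5): flips 1 -> legal
(4,1): no bracket -> illegal
(4,2): flips 1 -> legal
(4,3): no bracket -> illegal
(5,4): no bracket -> illegal
(5,5): no bracket -> illegal
W mobility = 7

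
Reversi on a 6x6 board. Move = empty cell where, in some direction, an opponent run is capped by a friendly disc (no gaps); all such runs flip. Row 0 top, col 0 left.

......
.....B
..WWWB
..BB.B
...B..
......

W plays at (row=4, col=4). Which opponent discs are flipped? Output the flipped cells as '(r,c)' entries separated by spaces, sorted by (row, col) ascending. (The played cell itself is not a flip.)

Answer: (3,3)

Derivation:
Dir NW: opp run (3,3) capped by W -> flip
Dir N: first cell '.' (not opp) -> no flip
Dir NE: opp run (3,5), next=edge -> no flip
Dir W: opp run (4,3), next='.' -> no flip
Dir E: first cell '.' (not opp) -> no flip
Dir SW: first cell '.' (not opp) -> no flip
Dir S: first cell '.' (not opp) -> no flip
Dir SE: first cell '.' (not opp) -> no flip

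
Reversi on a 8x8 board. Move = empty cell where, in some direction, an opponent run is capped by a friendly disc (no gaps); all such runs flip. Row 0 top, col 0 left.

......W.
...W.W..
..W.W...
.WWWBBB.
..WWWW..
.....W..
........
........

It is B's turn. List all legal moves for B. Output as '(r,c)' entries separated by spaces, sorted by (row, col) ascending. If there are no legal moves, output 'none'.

Answer: (0,2) (1,4) (3,0) (5,2) (5,3) (5,4) (5,6) (6,5)

Derivation:
(0,2): flips 2 -> legal
(0,3): no bracket -> illegal
(0,4): no bracket -> illegal
(0,5): no bracket -> illegal
(0,7): no bracket -> illegal
(1,1): no bracket -> illegal
(1,2): no bracket -> illegal
(1,4): flips 1 -> legal
(1,6): no bracket -> illegal
(1,7): no bracket -> illegal
(2,0): no bracket -> illegal
(2,1): no bracket -> illegal
(2,3): no bracket -> illegal
(2,5): no bracket -> illegal
(2,6): no bracket -> illegal
(3,0): flips 3 -> legal
(4,0): no bracket -> illegal
(4,1): no bracket -> illegal
(4,6): no bracket -> illegal
(5,1): no bracket -> illegal
(5,2): flips 1 -> legal
(5,3): flips 1 -> legal
(5,4): flips 2 -> legal
(5,6): flips 1 -> legal
(6,4): no bracket -> illegal
(6,5): flips 2 -> legal
(6,6): no bracket -> illegal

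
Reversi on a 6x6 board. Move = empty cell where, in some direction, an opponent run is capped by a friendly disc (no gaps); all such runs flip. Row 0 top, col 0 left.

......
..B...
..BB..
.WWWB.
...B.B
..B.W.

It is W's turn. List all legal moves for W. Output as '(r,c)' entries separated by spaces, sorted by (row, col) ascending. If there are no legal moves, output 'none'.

Answer: (0,2) (1,1) (1,3) (1,4) (3,5) (5,3)

Derivation:
(0,1): no bracket -> illegal
(0,2): flips 2 -> legal
(0,3): no bracket -> illegal
(1,1): flips 1 -> legal
(1,3): flips 2 -> legal
(1,4): flips 1 -> legal
(2,1): no bracket -> illegal
(2,4): no bracket -> illegal
(2,5): no bracket -> illegal
(3,5): flips 1 -> legal
(4,1): no bracket -> illegal
(4,2): no bracket -> illegal
(4,4): no bracket -> illegal
(5,1): no bracket -> illegal
(5,3): flips 1 -> legal
(5,5): no bracket -> illegal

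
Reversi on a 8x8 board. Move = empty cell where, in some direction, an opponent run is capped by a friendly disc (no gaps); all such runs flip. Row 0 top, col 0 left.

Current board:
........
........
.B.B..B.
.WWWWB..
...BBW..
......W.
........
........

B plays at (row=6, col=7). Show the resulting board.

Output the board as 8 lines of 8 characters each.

Answer: ........
........
.B.B..B.
.WWWBB..
...BBB..
......B.
.......B
........

Derivation:
Place B at (6,7); scan 8 dirs for brackets.
Dir NW: opp run (5,6) (4,5) (3,4) capped by B -> flip
Dir N: first cell '.' (not opp) -> no flip
Dir NE: edge -> no flip
Dir W: first cell '.' (not opp) -> no flip
Dir E: edge -> no flip
Dir SW: first cell '.' (not opp) -> no flip
Dir S: first cell '.' (not opp) -> no flip
Dir SE: edge -> no flip
All flips: (3,4) (4,5) (5,6)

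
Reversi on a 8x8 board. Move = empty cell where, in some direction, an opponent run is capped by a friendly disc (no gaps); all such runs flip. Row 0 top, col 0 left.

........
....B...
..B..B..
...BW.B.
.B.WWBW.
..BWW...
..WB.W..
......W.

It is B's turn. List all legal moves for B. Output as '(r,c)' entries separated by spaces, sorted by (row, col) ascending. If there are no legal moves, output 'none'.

Answer: (2,3) (3,5) (4,2) (4,7) (5,5) (5,6) (6,1) (7,2)

Derivation:
(2,3): flips 1 -> legal
(2,4): no bracket -> illegal
(3,2): no bracket -> illegal
(3,5): flips 1 -> legal
(3,7): no bracket -> illegal
(4,2): flips 2 -> legal
(4,7): flips 1 -> legal
(5,1): no bracket -> illegal
(5,5): flips 3 -> legal
(5,6): flips 1 -> legal
(5,7): no bracket -> illegal
(6,1): flips 1 -> legal
(6,4): no bracket -> illegal
(6,6): no bracket -> illegal
(6,7): no bracket -> illegal
(7,1): no bracket -> illegal
(7,2): flips 1 -> legal
(7,3): no bracket -> illegal
(7,4): no bracket -> illegal
(7,5): no bracket -> illegal
(7,7): no bracket -> illegal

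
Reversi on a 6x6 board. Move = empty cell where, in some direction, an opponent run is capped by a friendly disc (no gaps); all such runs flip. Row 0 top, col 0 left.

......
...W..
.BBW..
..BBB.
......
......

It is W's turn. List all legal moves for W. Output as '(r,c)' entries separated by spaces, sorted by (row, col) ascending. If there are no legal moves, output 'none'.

Answer: (2,0) (3,1) (4,1) (4,3) (4,5)

Derivation:
(1,0): no bracket -> illegal
(1,1): no bracket -> illegal
(1,2): no bracket -> illegal
(2,0): flips 2 -> legal
(2,4): no bracket -> illegal
(2,5): no bracket -> illegal
(3,0): no bracket -> illegal
(3,1): flips 1 -> legal
(3,5): no bracket -> illegal
(4,1): flips 1 -> legal
(4,2): no bracket -> illegal
(4,3): flips 1 -> legal
(4,4): no bracket -> illegal
(4,5): flips 1 -> legal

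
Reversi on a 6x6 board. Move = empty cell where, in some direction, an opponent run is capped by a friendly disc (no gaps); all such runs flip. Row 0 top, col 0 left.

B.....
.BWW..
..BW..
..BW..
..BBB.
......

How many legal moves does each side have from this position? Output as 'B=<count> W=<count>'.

-- B to move --
(0,1): no bracket -> illegal
(0,2): flips 1 -> legal
(0,3): flips 3 -> legal
(0,4): flips 1 -> legal
(1,4): flips 3 -> legal
(2,1): no bracket -> illegal
(2,4): flips 2 -> legal
(3,4): flips 1 -> legal
B mobility = 6
-- W to move --
(0,1): no bracket -> illegal
(0,2): no bracket -> illegal
(1,0): flips 1 -> legal
(2,0): no bracket -> illegal
(2,1): flips 1 -> legal
(3,1): flips 2 -> legal
(3,4): no bracket -> illegal
(3,5): no bracket -> illegal
(4,1): flips 1 -> legal
(4,5): no bracket -> illegal
(5,1): flips 1 -> legal
(5,2): flips 3 -> legal
(5,3): flips 1 -> legal
(5,4): no bracket -> illegal
(5,5): flips 1 -> legal
W mobility = 8

Answer: B=6 W=8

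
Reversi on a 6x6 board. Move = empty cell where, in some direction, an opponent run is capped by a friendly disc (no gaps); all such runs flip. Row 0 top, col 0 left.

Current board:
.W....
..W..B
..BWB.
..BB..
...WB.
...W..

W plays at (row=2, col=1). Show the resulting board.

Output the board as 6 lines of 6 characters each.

Place W at (2,1); scan 8 dirs for brackets.
Dir NW: first cell '.' (not opp) -> no flip
Dir N: first cell '.' (not opp) -> no flip
Dir NE: first cell 'W' (not opp) -> no flip
Dir W: first cell '.' (not opp) -> no flip
Dir E: opp run (2,2) capped by W -> flip
Dir SW: first cell '.' (not opp) -> no flip
Dir S: first cell '.' (not opp) -> no flip
Dir SE: opp run (3,2) capped by W -> flip
All flips: (2,2) (3,2)

Answer: .W....
..W..B
.WWWB.
..WB..
...WB.
...W..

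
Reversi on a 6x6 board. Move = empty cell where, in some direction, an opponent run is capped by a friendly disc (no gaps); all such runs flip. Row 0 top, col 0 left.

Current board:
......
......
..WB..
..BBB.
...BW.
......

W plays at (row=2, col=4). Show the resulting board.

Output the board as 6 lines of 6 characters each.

Place W at (2,4); scan 8 dirs for brackets.
Dir NW: first cell '.' (not opp) -> no flip
Dir N: first cell '.' (not opp) -> no flip
Dir NE: first cell '.' (not opp) -> no flip
Dir W: opp run (2,3) capped by W -> flip
Dir E: first cell '.' (not opp) -> no flip
Dir SW: opp run (3,3), next='.' -> no flip
Dir S: opp run (3,4) capped by W -> flip
Dir SE: first cell '.' (not opp) -> no flip
All flips: (2,3) (3,4)

Answer: ......
......
..WWW.
..BBW.
...BW.
......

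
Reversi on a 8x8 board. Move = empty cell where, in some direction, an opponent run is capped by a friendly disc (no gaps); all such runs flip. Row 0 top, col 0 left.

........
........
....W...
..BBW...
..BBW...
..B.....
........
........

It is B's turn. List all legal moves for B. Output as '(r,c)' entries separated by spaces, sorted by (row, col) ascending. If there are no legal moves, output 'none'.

Answer: (1,5) (2,5) (3,5) (4,5) (5,5)

Derivation:
(1,3): no bracket -> illegal
(1,4): no bracket -> illegal
(1,5): flips 1 -> legal
(2,3): no bracket -> illegal
(2,5): flips 1 -> legal
(3,5): flips 1 -> legal
(4,5): flips 1 -> legal
(5,3): no bracket -> illegal
(5,4): no bracket -> illegal
(5,5): flips 1 -> legal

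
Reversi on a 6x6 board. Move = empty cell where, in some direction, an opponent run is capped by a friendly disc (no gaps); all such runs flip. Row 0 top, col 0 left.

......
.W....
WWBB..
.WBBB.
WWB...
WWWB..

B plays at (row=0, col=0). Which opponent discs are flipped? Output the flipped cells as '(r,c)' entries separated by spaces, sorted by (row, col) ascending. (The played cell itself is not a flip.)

Dir NW: edge -> no flip
Dir N: edge -> no flip
Dir NE: edge -> no flip
Dir W: edge -> no flip
Dir E: first cell '.' (not opp) -> no flip
Dir SW: edge -> no flip
Dir S: first cell '.' (not opp) -> no flip
Dir SE: opp run (1,1) capped by B -> flip

Answer: (1,1)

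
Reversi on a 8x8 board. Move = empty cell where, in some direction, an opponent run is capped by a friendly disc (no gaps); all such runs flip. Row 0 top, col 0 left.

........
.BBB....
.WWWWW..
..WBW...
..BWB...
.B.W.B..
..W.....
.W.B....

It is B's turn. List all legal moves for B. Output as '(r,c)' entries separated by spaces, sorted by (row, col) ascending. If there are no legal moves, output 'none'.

Answer: (1,4) (1,5) (3,0) (3,1) (3,5) (4,5) (6,3) (6,4)

Derivation:
(1,0): no bracket -> illegal
(1,4): flips 2 -> legal
(1,5): flips 1 -> legal
(1,6): no bracket -> illegal
(2,0): no bracket -> illegal
(2,6): no bracket -> illegal
(3,0): flips 1 -> legal
(3,1): flips 3 -> legal
(3,5): flips 2 -> legal
(3,6): no bracket -> illegal
(4,1): no bracket -> illegal
(4,5): flips 2 -> legal
(5,2): no bracket -> illegal
(5,4): no bracket -> illegal
(6,0): no bracket -> illegal
(6,1): no bracket -> illegal
(6,3): flips 2 -> legal
(6,4): flips 1 -> legal
(7,0): no bracket -> illegal
(7,2): no bracket -> illegal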